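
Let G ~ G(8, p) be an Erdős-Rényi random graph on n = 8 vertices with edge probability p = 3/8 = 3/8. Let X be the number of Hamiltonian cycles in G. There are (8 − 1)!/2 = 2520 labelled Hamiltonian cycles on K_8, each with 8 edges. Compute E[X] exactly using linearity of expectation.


K_8 has (8 − 1)!/2 = 2520 labelled Hamiltonian cycles.
For each such Hamiltonian cycle H, let X_H = 1 if all 8 edges of H are present in G. Then P[X_H = 1] = p^{8} = (3/8)^{8} = 6561/16777216.
Summing the indicators: E[X] = Σ_H E[X_H] = 2520 · p^{8} = 2520 · 6561/16777216 = 2066715/2097152.
Numerically: E[X] ≈ 0.98549.

E[X] = 2520 · (3/8)^{8} = 2066715/2097152 ≈ 0.98549.


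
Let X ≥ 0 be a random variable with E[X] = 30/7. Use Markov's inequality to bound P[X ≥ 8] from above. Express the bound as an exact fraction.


μ = E[X] = 30/7, a = 8.
Markov: P[X ≥ 8] ≤ μ/a = (30/7)/8 = 15/28.
Numerically: ≈ 0.535714.
(Since a = 8 > μ = 4.285714, the bound 15/28 is < 1 and informative.)

P[X ≥ 8] ≤ 15/28 ≈ 0.535714.


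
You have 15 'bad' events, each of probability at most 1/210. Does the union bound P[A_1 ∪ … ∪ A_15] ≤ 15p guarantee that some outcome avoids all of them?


Union bound: P[∪_{i=1}^{15} A_i] ≤ Σ_i P[A_i] ≤ 15·p = 15·(1/210) = 1/14.
Numerically: 1/14 ≈ 0.0714286.
Is 1/14 < 1? YES.
Since P[∪ A_i] ≤ 1/14 < 1, the complement has P[∩ A_i^c] ≥ 1 − 1/14 = 13/14 > 0, so some outcome avoids every A_i.

15·p = 1/14 ≈ 0.0714286; existence CERTIFIED by the union bound.


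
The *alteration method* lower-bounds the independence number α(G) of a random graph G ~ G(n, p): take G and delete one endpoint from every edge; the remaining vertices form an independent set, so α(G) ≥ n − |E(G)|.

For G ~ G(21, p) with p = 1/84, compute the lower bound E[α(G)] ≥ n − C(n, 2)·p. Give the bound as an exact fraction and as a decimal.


E[|E(G)|] = C(21, 2)·p = 210 · (1/84) = 5/2.
E[α(G)] ≥ n − E[|E(G)|] = 21 − 5/2 = 37/2.
Numerically: ≈ 18.500.
(This is only a lower bound; the true E[α(G)] may be larger.)

E[α(G)] ≥ 37/2 ≈ 18.500.


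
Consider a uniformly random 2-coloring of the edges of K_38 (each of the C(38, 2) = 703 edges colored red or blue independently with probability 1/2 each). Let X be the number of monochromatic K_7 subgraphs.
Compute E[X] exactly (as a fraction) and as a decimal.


Let X = Σ_S X_S over the C(38, 7) = 12620256 subsets S of size 7, where X_S = 1 if the K_7 on S is monochromatic.
For a fixed S, the K_7 on S has C(7, 2) = 21 edges. P[all 21 edges red] = (1/2)^21, and likewise for blue, so P[monochromatic] = 2·(1/2)^21 = 2^{1 − 21} = 1/1048576.
By linearity: E[X] = C(38, 7) · 2^{1 − 21} = 12620256 · 1/1048576 = 394383/32768.
Numerically: E[X] ≈ 12.0356.

E[X] = C(38,7)·2^(1−C(7,2)) = 394383/32768 ≈ 12.0356.


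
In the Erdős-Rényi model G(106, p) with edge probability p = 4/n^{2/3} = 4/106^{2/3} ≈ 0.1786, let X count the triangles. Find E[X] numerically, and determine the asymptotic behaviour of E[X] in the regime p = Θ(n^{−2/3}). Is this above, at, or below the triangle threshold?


Number of potential triangles: C(106, 3) = 192920.
Each occurs with probability p³ ≈ (0.1786)³ ≈ 5.695977e-03.
By linearity: E[X] = C(106, 3)·p³ ≈ 192920 · 5.695977e-03 ≈ 1098.8679.
Since α = 2/3 < 1, p = c/n^{2/3} ≫ 1/n is above the triangle threshold p ~ 1/n. Asymptotically E[X] ~ (c³/6)·n^{3(1−α)} = (4³/6)·n^{1} → ∞; triangles are abundant w.h.p.

E[X] ≈ 1098.8679; in regime p = Θ(1/n^{2/3}) E[X] diverges (above the triangle threshold p ~ 1/n).


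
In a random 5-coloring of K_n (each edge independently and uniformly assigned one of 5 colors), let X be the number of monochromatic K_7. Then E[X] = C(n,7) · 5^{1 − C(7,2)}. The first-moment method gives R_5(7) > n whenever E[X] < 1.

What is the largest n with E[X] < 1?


We need C(n, 7) · 5^{1 − 21} < 1, i.e. C(n, 7) < 5^{21 − 1} = 95367431640625.
Check values of n near the boundary:
  n = 332: C(332, 7) = 82772214646616; 82772214646616 < 95367431640625? YES
  n = 333: C(333, 7) = 84549532139028; 84549532139028 < 95367431640625? YES
  n = 334: C(334, 7) = 86359460961576; 86359460961576 < 95367431640625? YES
  n = 335: C(335, 7) = 88202498238195; 88202498238195 < 95367431640625? YES
  n = 336: C(336, 7) = 90079147136880; 90079147136880 < 95367431640625? YES
  n = 337: C(337, 7) = 91989916924632; 91989916924632 < 95367431640625? YES
  n = 338: C(338, 7) = 93935323022736; 93935323022736 < 95367431640625? YES
  n = 339: C(339, 7) = 95915887062372; 95915887062372 < 95367431640625? NO
  n = 340: C(340, 7) = 97932136940560; 97932136940560 < 95367431640625? NO
  n = 341: C(341, 7) = 99984606876440; 99984606876440 < 95367431640625? NO
The largest n with C(n, 7) < 95367431640625 is n = 338 (where E[X] = 93935323022736/95367431640625 ≈ 0.9849833). Hence R_5(7) > 338, i.e. R_5(7) ≥ 339.

Largest n = 338; hence R_5(7) > 338.


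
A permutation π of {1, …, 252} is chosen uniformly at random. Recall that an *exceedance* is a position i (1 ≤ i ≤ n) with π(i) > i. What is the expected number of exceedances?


Write X = Σ_{i=1}^{252} X_i, where X_i = 1_{π(i) > i}.
For each fixed i, π(i) is uniform over {1, …, 252} (marginal of a uniform permutation), so P[π(i) > i] = (n − i)/n. Summing: Σ_{i=1}^{252} (n − i)/n = (0 + 1 + … + 251)/252 = 252(252 − 1)/(2·252) = (252 − 1)/2.
Hence E[X] = Σ_{i=1}^{252} (252 − i)/252 = 251/2 ≈ 125.500000.

E[X] = 251/2 = 125.500000.


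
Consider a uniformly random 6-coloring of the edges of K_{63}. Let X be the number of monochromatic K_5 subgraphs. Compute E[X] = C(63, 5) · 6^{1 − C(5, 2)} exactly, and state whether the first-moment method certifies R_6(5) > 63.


E[X] = C(63, 5) · 6^{1 − 10} = 7028847 · 6^{−9} = 7028847/10077696.
As a reduced fraction: E[X] = 780983/1119744 ≈ 0.697.
Is E[X] < 1? YES.
Since E[X] < 1, there exists a 6-coloring of K_{63} with no monochromatic K_5; hence R_6(5) > 63.

E[X] = 780983/1119744 ≈ 0.697; E[X] < 1, so R_6(5) > 63.


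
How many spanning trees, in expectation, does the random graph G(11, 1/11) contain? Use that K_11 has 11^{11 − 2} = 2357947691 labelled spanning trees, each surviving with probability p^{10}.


K_11 has 11^{11 − 2} = 2357947691 labelled spanning trees.
For each such spanning tree H, let X_H = 1 if all 10 edges of H are present in G. Then P[X_H = 1] = p^{10} = (1/11)^{10} = 1/25937424601.
By linearity: E[X] = Σ_H E[X_H] = 2357947691 · p^{10} = 2357947691 · 1/25937424601 = 1/11.
Numerically: E[X] ≈ 0.090909.

E[X] = 2357947691 · (1/11)^{10} = 1/11 ≈ 0.090909.


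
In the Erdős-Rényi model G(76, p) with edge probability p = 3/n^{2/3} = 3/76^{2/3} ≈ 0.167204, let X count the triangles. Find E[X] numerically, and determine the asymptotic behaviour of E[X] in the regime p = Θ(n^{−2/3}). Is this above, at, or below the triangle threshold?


Number of potential triangles: C(76, 3) = 70300.
Each occurs with probability p³ ≈ (0.167204)³ ≈ 4.67451524e-03.
By linearity: E[X] = C(76, 3)·p³ ≈ 70300 · 4.67451524e-03 ≈ 328.618421.
Since α = 2/3 < 1, p = c/n^{2/3} ≫ 1/n is above the triangle threshold p ~ 1/n. Asymptotically E[X] ~ (c³/6)·n^{3(1−α)} = (3³/6)·n^{1} → ∞; triangles are abundant w.h.p.

E[X] ≈ 328.618421; in regime p = Θ(1/n^{2/3}) E[X] diverges (above the triangle threshold p ~ 1/n).


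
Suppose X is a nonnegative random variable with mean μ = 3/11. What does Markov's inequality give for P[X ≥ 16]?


μ = E[X] = 3/11, a = 16.
Markov: P[X ≥ 16] ≤ μ/a = (3/11)/16 = 3/176.
Numerically: ≈ 0.0170.
(Since a = 16 > μ = 0.2727, the bound 3/176 is < 1 and informative.)

P[X ≥ 16] ≤ 3/176 ≈ 0.0170.


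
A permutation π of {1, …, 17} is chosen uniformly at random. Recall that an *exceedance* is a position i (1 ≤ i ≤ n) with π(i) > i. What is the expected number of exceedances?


Write X = Σ_{i=1}^{17} X_i, where X_i = 1_{π(i) > i}.
For each fixed i, π(i) is uniform over {1, …, 17} (marginal of a uniform permutation), so P[π(i) > i] = (n − i)/n. Summing: Σ_{i=1}^{17} (n − i)/n = (0 + 1 + … + 16)/17 = 17(17 − 1)/(2·17) = (17 − 1)/2.
Hence E[X] = Σ_{i=1}^{17} (17 − i)/17 = 8 ≈ 8.000.

E[X] = 8 = 8.000.


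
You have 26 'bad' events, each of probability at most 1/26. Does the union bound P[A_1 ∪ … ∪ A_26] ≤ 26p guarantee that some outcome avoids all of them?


Union bound: P[∪_{i=1}^{26} A_i] ≤ Σ_i P[A_i] ≤ 26·p = 26·(1/26) = 1.
Numerically: 1 ≈ 1.000.
Is 1 < 1? NO.
Since the bound 1 is ≥ 1, the union bound is uninformative here; it does NOT by itself certify existence.

26·p = 1 ≈ 1.000; existence NOT certified by the union bound.


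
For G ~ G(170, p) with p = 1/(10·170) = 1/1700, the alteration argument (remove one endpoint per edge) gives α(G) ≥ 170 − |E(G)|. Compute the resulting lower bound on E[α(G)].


E[|E(G)|] = C(170, 2)·p = 14365 · (1/1700) = 169/20.
E[α(G)] ≥ n − E[|E(G)|] = 170 − 169/20 = 3231/20.
Numerically: ≈ 161.550.
(This is only a lower bound; the true E[α(G)] may be larger.)

E[α(G)] ≥ 3231/20 ≈ 161.550.


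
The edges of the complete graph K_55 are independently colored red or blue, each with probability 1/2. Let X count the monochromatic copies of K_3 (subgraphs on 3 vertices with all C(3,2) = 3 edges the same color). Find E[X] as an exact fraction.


Let X = Σ_S X_S over the C(55, 3) = 26235 subsets S of size 3, where X_S = 1 if the K_3 on S is monochromatic.
For a fixed S, the K_3 on S has C(3, 2) = 3 edges. P[all 3 edges red] = (1/2)^3, and likewise for blue, so P[monochromatic] = 2·(1/2)^3 = 2^{1 − 3} = 1/4.
By linearity: E[X] = C(55, 3) · 2^{1 − 3} = 26235 · 1/4 = 26235/4.
Numerically: E[X] ≈ 6558.7500.

E[X] = C(55,3)·2^(1−C(3,2)) = 26235/4 ≈ 6558.7500.


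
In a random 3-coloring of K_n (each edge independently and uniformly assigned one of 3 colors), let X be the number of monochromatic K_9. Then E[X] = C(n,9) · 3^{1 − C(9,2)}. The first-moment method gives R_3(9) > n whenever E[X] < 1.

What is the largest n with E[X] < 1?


We need C(n, 9) · 3^{1 − 36} < 1, i.e. C(n, 9) < 3^{36 − 1} = 50031545098999707.
Check values of n near the boundary:
  n = 296: C(296, 9) = 42513789098994080; 42513789098994080 < 50031545098999707? YES
  n = 297: C(297, 9) = 43842345008337645; 43842345008337645 < 50031545098999707? YES
  n = 298: C(298, 9) = 45207677551849890; 45207677551849890 < 50031545098999707? YES
  n = 299: C(299, 9) = 46610674441390059; 46610674441390059 < 50031545098999707? YES
  n = 300: C(300, 9) = 48052241692154700; 48052241692154700 < 50031545098999707? YES
  n = 301: C(301, 9) = 49533303936090975; 49533303936090975 < 50031545098999707? YES
  n = 302: C(302, 9) = 51054804739588650; 51054804739588650 < 50031545098999707? NO
  n = 303: C(303, 9) = 52617706925494425; 52617706925494425 < 50031545098999707? NO
The largest n with C(n, 9) < 50031545098999707 is n = 301 (where E[X] = 16511101312030325/16677181699666569 ≈ 0.9900415). Hence R_3(9) > 301, i.e. R_3(9) ≥ 302.

Largest n = 301; hence R_3(9) > 301.


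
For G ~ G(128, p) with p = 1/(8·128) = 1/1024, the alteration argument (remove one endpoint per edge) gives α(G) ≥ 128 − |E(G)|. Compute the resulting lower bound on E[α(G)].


E[|E(G)|] = C(128, 2)·p = 8128 · (1/1024) = 127/16.
E[α(G)] ≥ n − E[|E(G)|] = 128 − 127/16 = 1921/16.
Numerically: ≈ 120.06250.
(This is only a lower bound; the true E[α(G)] may be larger.)

E[α(G)] ≥ 1921/16 ≈ 120.06250.


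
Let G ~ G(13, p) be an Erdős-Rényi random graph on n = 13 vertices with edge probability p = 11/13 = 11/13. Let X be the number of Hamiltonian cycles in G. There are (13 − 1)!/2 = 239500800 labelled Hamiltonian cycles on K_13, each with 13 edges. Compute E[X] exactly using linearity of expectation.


K_13 has (13 − 1)!/2 = 239500800 labelled Hamiltonian cycles.
For each such Hamiltonian cycle H, let X_H = 1 if all 13 edges of H are present in G. Then P[X_H = 1] = p^{13} = (11/13)^{13} = 34522712143931/302875106592253.
Summing the indicators: E[X] = Σ_H E[X_H] = 239500800 · p^{13} = 239500800 · 34522712143931/302875106592253 = 8268217176641189644800/302875106592253.
Numerically: E[X] ≈ 2.7299e+07.

E[X] = 239500800 · (11/13)^{13} = 8268217176641189644800/302875106592253 ≈ 2.7299e+07.


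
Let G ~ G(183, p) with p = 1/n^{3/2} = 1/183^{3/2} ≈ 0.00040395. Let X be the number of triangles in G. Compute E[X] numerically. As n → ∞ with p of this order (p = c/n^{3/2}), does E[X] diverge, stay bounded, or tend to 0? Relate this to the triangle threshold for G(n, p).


Number of potential triangles: C(183, 3) = 1004731.
Each occurs with probability p³ ≈ (0.00040395)³ ≈ 6.5912851e-11.
By linearity: E[X] = C(183, 3)·p³ ≈ 1004731 · 6.5912851e-11 ≈ 0.00007.
Since α = 3/2 > 1, p = c/n^{3/2} = o(1/n) is below the triangle threshold p ~ 1/n. Asymptotically E[X] ~ (c³/6)·n^{3(1−α)} = (1³/6)·n^{-1.5} → 0, so by Markov's inequality G has no triangles w.h.p.

E[X] ≈ 0.00007; in regime p = Θ(1/n^{3/2}) E[X] tends to 0 (below the triangle threshold p ~ 1/n).


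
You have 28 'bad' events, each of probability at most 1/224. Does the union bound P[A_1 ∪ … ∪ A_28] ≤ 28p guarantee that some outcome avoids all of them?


Union bound: P[∪_{i=1}^{28} A_i] ≤ Σ_i P[A_i] ≤ 28·p = 28·(1/224) = 1/8.
Numerically: 1/8 ≈ 0.1250000.
Is 1/8 < 1? YES.
Since P[∪ A_i] ≤ 1/8 < 1, the complement has P[∩ A_i^c] ≥ 1 − 1/8 = 7/8 > 0, so some outcome avoids every A_i.

28·p = 1/8 ≈ 0.1250000; existence CERTIFIED by the union bound.


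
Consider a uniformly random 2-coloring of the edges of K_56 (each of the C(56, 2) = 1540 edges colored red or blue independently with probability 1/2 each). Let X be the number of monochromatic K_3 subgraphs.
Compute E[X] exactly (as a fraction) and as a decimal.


Let X = Σ_S X_S over the C(56, 3) = 27720 subsets S of size 3, where X_S = 1 if the K_3 on S is monochromatic.
For a fixed S, the K_3 on S has C(3, 2) = 3 edges. P[all 3 edges red] = (1/2)^3, and likewise for blue, so P[monochromatic] = 2·(1/2)^3 = 2^{1 − 3} = 1/4.
Summing: E[X] = C(56, 3) · 2^{1 − 3} = 27720 · 1/4 = 6930.
Numerically: E[X] ≈ 6930.00000.

E[X] = C(56,3)·2^(1−C(3,2)) = 6930 ≈ 6930.00000.


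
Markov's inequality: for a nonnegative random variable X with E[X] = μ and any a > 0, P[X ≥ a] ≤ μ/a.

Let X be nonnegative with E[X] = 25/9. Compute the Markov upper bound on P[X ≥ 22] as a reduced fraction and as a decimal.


μ = E[X] = 25/9, a = 22.
Markov: P[X ≥ 22] ≤ μ/a = (25/9)/22 = 25/198.
Numerically: ≈ 0.12626.
(Since a = 22 > μ = 2.77778, the bound 25/198 is < 1 and informative.)

P[X ≥ 22] ≤ 25/198 ≈ 0.12626.


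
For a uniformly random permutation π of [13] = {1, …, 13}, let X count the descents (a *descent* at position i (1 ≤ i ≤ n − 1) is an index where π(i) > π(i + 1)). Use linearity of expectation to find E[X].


Write X = Σ X_I over i = 1, …, 12, with X_I the indicator of one descent.
There are 12 indicators.
For each fixed i, the pair (π(i), π(i+1)) is a uniformly random ordered pair of distinct values from {1, …, 13}; by symmetry P[π(i) > π(i+1)] = 1/2.
By linearity: E[X] = 12 · (1/2) = (13 − 1) · (1/2) = 6 ≈ 6.0000.

E[X] = 6 = 6.0000.


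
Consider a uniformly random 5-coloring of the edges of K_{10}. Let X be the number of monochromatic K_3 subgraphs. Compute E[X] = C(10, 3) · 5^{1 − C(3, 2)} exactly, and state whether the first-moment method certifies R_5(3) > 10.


E[X] = C(10, 3) · 5^{1 − 3} = 120 · 5^{−2} = 120/25.
As a reduced fraction: E[X] = 24/5 ≈ 4.8000000.
Is E[X] < 1? NO.
Since E[X] ≥ 1, the first-moment bound is inconclusive at n = 10; it does NOT by itself certify R_5(3) > 10.

E[X] = 24/5 ≈ 4.8000000; E[X] ≥ 1; first-moment method inconclusive here.


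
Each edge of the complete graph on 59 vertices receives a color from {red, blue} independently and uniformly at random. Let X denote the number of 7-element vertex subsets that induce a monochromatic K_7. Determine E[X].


Let X = Σ_S X_S over the C(59, 7) = 341149446 subsets S of size 7, where X_S = 1 if the K_7 on S is monochromatic.
For a fixed S, the K_7 on S has C(7, 2) = 21 edges. P[all 21 edges red] = (1/2)^21, and likewise for blue, so P[monochromatic] = 2·(1/2)^21 = 2^{1 − 21} = 1/1048576.
By linearity: E[X] = C(59, 7) · 2^{1 − 21} = 341149446 · 1/1048576 = 170574723/524288.
Numerically: E[X] ≈ 325.3455.

E[X] = C(59,7)·2^(1−C(7,2)) = 170574723/524288 ≈ 325.3455.


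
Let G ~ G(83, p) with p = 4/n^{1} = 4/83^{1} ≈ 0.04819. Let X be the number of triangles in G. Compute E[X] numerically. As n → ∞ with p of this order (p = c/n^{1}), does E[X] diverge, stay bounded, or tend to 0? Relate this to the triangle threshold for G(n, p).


Number of potential triangles: C(83, 3) = 91881.
Each occurs with probability p³ ≈ (0.04819)³ ≈ 1.119298e-04.
By linearity: E[X] = C(83, 3)·p³ ≈ 91881 · 1.119298e-04 ≈ 10.2842.
Here α = 1, so p = 4/n is exactly at the triangle threshold p ~ 1/n. Asymptotically E[X] → c³/6 = 4³/6 = 32/3 ≈ 10.6667, a bounded constant. In this regime the triangle count is asymptotically Poisson(c³/6).

E[X] ≈ 10.2842; in regime p = Θ(1/n^{1}) E[X] stays bounded (at the triangle threshold p ~ 1/n).


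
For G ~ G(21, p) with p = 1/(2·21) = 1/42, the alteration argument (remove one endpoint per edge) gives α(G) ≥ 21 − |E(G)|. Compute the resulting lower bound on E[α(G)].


E[|E(G)|] = C(21, 2)·p = 210 · (1/42) = 5.
E[α(G)] ≥ n − E[|E(G)|] = 21 − 5 = 16.
Numerically: ≈ 16.00000.
(This is only a lower bound; the true E[α(G)] may be larger.)

E[α(G)] ≥ 16 ≈ 16.00000.


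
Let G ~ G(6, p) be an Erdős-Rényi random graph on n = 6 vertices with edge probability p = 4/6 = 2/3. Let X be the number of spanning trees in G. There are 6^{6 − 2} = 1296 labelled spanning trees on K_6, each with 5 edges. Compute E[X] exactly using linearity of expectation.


K_6 has 6^{6 − 2} = 1296 labelled spanning trees.
For each such spanning tree H, let X_H = 1 if all 5 edges of H are present in G. Then P[X_H = 1] = p^{5} = (2/3)^{5} = 32/243.
By linearity: E[X] = Σ_H E[X_H] = 1296 · p^{5} = 1296 · 32/243 = 512/3.
Numerically: E[X] ≈ 171.

E[X] = 1296 · (2/3)^{5} = 512/3 ≈ 171.


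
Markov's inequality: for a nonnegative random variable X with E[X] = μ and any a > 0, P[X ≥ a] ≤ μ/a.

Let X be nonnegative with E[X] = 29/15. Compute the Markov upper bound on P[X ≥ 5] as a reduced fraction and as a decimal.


μ = E[X] = 29/15, a = 5.
Markov: P[X ≥ 5] ≤ μ/a = (29/15)/5 = 29/75.
Numerically: ≈ 0.386667.
(Since a = 5 > μ = 1.933333, the bound 29/75 is < 1 and informative.)

P[X ≥ 5] ≤ 29/75 ≈ 0.386667.


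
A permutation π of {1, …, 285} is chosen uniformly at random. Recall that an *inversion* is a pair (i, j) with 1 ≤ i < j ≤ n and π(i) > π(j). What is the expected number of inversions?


Write X = Σ X_I over the C(285, 2) = 40470 pairs i < j, with X_I the indicator of one inversion.
There are 40470 indicators.
For each fixed pair i < j, the values π(i) and π(j) are two distinct elements of {1, …, 285} in uniformly random order; by symmetry P[π(i) > π(j)] = 1/2.
By linearity: E[X] = 40470 · (1/2) = C(285, 2) · (1/2) = 40470/2 = 20235 ≈ 20235.000.

E[X] = 20235 = 20235.000.


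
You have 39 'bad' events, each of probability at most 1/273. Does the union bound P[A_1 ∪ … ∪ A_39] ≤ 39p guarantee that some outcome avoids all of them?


Union bound: P[∪_{i=1}^{39} A_i] ≤ Σ_i P[A_i] ≤ 39·p = 39·(1/273) = 1/7.
Numerically: 1/7 ≈ 0.1428571.
Is 1/7 < 1? YES.
Since P[∪ A_i] ≤ 1/7 < 1, the complement has P[∩ A_i^c] ≥ 1 − 1/7 = 6/7 > 0, so some outcome avoids every A_i.

39·p = 1/7 ≈ 0.1428571; existence CERTIFIED by the union bound.


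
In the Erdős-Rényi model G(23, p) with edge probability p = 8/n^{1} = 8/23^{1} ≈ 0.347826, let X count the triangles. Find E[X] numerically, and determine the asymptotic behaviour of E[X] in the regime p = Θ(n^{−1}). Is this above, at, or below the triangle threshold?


Number of potential triangles: C(23, 3) = 1771.
Each occurs with probability p³ ≈ (0.347826)³ ≈ 4.20810389e-02.
By linearity: E[X] = C(23, 3)·p³ ≈ 1771 · 4.20810389e-02 ≈ 74.525520.
Here α = 1, so p = 8/n is exactly at the triangle threshold p ~ 1/n. Asymptotically E[X] → c³/6 = 8³/6 = 256/3 ≈ 85.333333, a bounded constant. In this regime the triangle count is asymptotically Poisson(c³/6).

E[X] ≈ 74.525520; in regime p = Θ(1/n^{1}) E[X] stays bounded (at the triangle threshold p ~ 1/n).


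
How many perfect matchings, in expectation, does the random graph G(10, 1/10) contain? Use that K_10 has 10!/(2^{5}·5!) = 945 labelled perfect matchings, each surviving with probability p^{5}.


K_10 has 10!/(2^{5}·5!) = 945 labelled perfect matchings.
For each such perfect matching H, let X_H = 1 if all 5 edges of H are present in G. Then P[X_H = 1] = p^{5} = (1/10)^{5} = 1/100000.
Summing the indicators: E[X] = Σ_H E[X_H] = 945 · p^{5} = 945 · 1/100000 = 189/20000.
Numerically: E[X] ≈ 0.00945.

E[X] = 945 · (1/10)^{5} = 189/20000 ≈ 0.00945.


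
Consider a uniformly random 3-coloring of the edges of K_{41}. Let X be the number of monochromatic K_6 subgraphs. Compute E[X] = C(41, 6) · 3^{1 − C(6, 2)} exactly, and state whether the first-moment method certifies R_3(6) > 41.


E[X] = C(41, 6) · 3^{1 − 15} = 4496388 · 3^{−14} = 4496388/4782969.
As a reduced fraction: E[X] = 1498796/1594323 ≈ 0.9401.
Is E[X] < 1? YES.
Since E[X] < 1, there exists a 3-coloring of K_{41} with no monochromatic K_6; hence R_3(6) > 41.

E[X] = 1498796/1594323 ≈ 0.9401; E[X] < 1, so R_3(6) > 41.


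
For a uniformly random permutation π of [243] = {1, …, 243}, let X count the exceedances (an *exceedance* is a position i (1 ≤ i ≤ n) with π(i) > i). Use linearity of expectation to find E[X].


Write X = Σ_{i=1}^{243} X_i, where X_i = 1_{π(i) > i}.
For each fixed i, π(i) is uniform over {1, …, 243} (marginal of a uniform permutation), so P[π(i) > i] = (n − i)/n. Summing: Σ_{i=1}^{243} (n − i)/n = (0 + 1 + … + 242)/243 = 243(243 − 1)/(2·243) = (243 − 1)/2.
Hence E[X] = Σ_{i=1}^{243} (243 − i)/243 = 121 ≈ 121.000.

E[X] = 121 = 121.000.


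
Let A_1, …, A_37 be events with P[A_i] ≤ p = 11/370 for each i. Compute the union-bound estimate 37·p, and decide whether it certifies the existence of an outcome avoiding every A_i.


Union bound: P[∪_{i=1}^{37} A_i] ≤ Σ_i P[A_i] ≤ 37·p = 37·(11/370) = 11/10.
Numerically: 11/10 ≈ 1.1000000.
Is 11/10 < 1? NO.
Since the bound 11/10 is ≥ 1, the union bound is uninformative here; it does NOT by itself certify existence.

37·p = 11/10 ≈ 1.1000000; existence NOT certified by the union bound.


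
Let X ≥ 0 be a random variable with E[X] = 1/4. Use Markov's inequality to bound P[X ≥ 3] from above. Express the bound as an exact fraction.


μ = E[X] = 1/4, a = 3.
Markov: P[X ≥ 3] ≤ μ/a = (1/4)/3 = 1/12.
Numerically: ≈ 0.0833.
(Since a = 3 > μ = 0.2500, the bound 1/12 is < 1 and informative.)

P[X ≥ 3] ≤ 1/12 ≈ 0.0833.


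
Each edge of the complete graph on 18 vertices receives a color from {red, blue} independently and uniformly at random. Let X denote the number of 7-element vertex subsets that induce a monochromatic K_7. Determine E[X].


Let X = Σ_S X_S over the C(18, 7) = 31824 subsets S of size 7, where X_S = 1 if the K_7 on S is monochromatic.
For a fixed S, the K_7 on S has C(7, 2) = 21 edges. P[all 21 edges red] = (1/2)^21, and likewise for blue, so P[monochromatic] = 2·(1/2)^21 = 2^{1 − 21} = 1/1048576.
By linearity of expectation: E[X] = C(18, 7) · 2^{1 − 21} = 31824 · 1/1048576 = 1989/65536.
Numerically: E[X] ≈ 0.0303.

E[X] = C(18,7)·2^(1−C(7,2)) = 1989/65536 ≈ 0.0303.


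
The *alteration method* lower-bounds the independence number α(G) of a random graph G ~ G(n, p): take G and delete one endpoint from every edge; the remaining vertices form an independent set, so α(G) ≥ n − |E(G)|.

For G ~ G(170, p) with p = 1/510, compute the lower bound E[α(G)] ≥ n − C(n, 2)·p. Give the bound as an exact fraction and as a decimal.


E[|E(G)|] = C(170, 2)·p = 14365 · (1/510) = 169/6.
E[α(G)] ≥ n − E[|E(G)|] = 170 − 169/6 = 851/6.
Numerically: ≈ 141.833333.
(This is only a lower bound; the true E[α(G)] may be larger.)

E[α(G)] ≥ 851/6 ≈ 141.833333.


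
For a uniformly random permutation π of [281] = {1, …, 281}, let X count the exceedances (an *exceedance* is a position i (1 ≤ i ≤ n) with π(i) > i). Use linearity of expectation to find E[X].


Write X = Σ_{i=1}^{281} X_i, where X_i = 1_{π(i) > i}.
For each fixed i, π(i) is uniform over {1, …, 281} (marginal of a uniform permutation), so P[π(i) > i] = (n − i)/n. Summing: Σ_{i=1}^{281} (n − i)/n = (0 + 1 + … + 280)/281 = 281(281 − 1)/(2·281) = (281 − 1)/2.
Hence E[X] = Σ_{i=1}^{281} (281 − i)/281 = 140 ≈ 140.00000.

E[X] = 140 = 140.00000.


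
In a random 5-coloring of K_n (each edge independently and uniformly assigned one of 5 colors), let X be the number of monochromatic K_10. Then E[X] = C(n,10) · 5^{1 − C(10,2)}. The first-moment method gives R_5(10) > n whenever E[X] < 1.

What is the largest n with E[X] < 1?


We need C(n, 10) · 5^{1 − 45} < 1, i.e. C(n, 10) < 5^{45 − 1} = 5684341886080801486968994140625.
Check values of n near the boundary:
  n = 5389: C(5389, 10) = 5645340767466558997768874792926; 5645340767466558997768874792926 < 5684341886080801486968994140625? YES
  n = 5390: C(5390, 10) = 5655833965919099070255434039753; 5655833965919099070255434039753 < 5684341886080801486968994140625? YES
  n = 5391: C(5391, 10) = 5666344714787188828795213697883; 5666344714787188828795213697883 < 5684341886080801486968994140625? YES
  n = 5392: C(5392, 10) = 5676873040158402483252283957448; 5676873040158402483252283957448 < 5684341886080801486968994140625? YES
  n = 5393: C(5393, 10) = 5687418968154238267170642278008; 5687418968154238267170642278008 < 5684341886080801486968994140625? NO
  n = 5394: C(5394, 10) = 5697982524930156243149785372878; 5697982524930156243149785372878 < 5684341886080801486968994140625? NO
The largest n with C(n, 10) < 5684341886080801486968994140625 is n = 5392 (where E[X] = 5676873040158402483252283957448/5684341886080801486968994140625 ≈ 0.99869). Hence R_5(10) > 5392, i.e. R_5(10) ≥ 5393.

Largest n = 5392; hence R_5(10) > 5392.


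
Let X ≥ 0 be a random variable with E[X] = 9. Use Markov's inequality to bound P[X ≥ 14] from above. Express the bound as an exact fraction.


μ = E[X] = 9, a = 14.
Markov: P[X ≥ 14] ≤ μ/a = (9)/14 = 9/14.
Numerically: ≈ 0.642857.
(Since a = 14 > μ = 9.000000, the bound 9/14 is < 1 and informative.)

P[X ≥ 14] ≤ 9/14 ≈ 0.642857.


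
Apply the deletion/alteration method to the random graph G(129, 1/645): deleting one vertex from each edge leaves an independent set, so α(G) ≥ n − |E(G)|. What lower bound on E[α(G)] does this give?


E[|E(G)|] = C(129, 2)·p = 8256 · (1/645) = 64/5.
E[α(G)] ≥ n − E[|E(G)|] = 129 − 64/5 = 581/5.
Numerically: ≈ 116.20000.
(This is only a lower bound; the true E[α(G)] may be larger.)

E[α(G)] ≥ 581/5 ≈ 116.20000.


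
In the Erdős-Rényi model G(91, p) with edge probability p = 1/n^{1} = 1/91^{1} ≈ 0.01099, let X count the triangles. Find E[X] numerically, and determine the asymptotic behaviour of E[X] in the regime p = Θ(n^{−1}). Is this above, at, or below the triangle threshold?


Number of potential triangles: C(91, 3) = 121485.
Each occurs with probability p³ ≈ (0.01099)³ ≈ 1.327015e-06.
By linearity: E[X] = C(91, 3)·p³ ≈ 121485 · 1.327015e-06 ≈ 0.1612.
Here α = 1, so p = 1/n is exactly at the triangle threshold p ~ 1/n. Asymptotically E[X] → c³/6 = 1³/6 = 1/6 ≈ 0.1667, a bounded constant. In this regime the triangle count is asymptotically Poisson(c³/6).

E[X] ≈ 0.1612; in regime p = Θ(1/n^{1}) E[X] stays bounded (at the triangle threshold p ~ 1/n).


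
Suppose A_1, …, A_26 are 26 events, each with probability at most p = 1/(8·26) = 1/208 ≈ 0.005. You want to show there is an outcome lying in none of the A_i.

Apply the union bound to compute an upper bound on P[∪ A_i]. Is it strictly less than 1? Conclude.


Union bound: P[∪_{i=1}^{26} A_i] ≤ Σ_i P[A_i] ≤ 26·p = 26·(1/208) = 1/8.
Numerically: 1/8 ≈ 0.125.
Is 1/8 < 1? YES.
Since P[∪ A_i] ≤ 1/8 < 1, the complement has P[∩ A_i^c] ≥ 1 − 1/8 = 7/8 > 0, so some outcome avoids every A_i.

26·p = 1/8 ≈ 0.125; existence CERTIFIED by the union bound.


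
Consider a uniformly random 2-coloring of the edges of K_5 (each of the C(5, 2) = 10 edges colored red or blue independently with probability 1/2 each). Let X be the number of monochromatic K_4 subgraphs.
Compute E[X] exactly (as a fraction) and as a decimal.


Let X = Σ_S X_S over the C(5, 4) = 5 subsets S of size 4, where X_S = 1 if the K_4 on S is monochromatic.
For a fixed S, the K_4 on S has C(4, 2) = 6 edges. P[all 6 edges red] = (1/2)^6, and likewise for blue, so P[monochromatic] = 2·(1/2)^6 = 2^{1 − 6} = 1/32.
Summing: E[X] = C(5, 4) · 2^{1 − 6} = 5 · 1/32 = 5/32.
Numerically: E[X] ≈ 0.156250.

E[X] = C(5,4)·2^(1−C(4,2)) = 5/32 ≈ 0.156250.


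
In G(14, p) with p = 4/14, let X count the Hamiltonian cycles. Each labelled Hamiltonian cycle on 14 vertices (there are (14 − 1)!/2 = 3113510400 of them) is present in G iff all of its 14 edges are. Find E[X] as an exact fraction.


K_14 has (14 − 1)!/2 = 3113510400 labelled Hamiltonian cycles.
For each such Hamiltonian cycle H, let X_H = 1 if all 14 edges of H are present in G. Then P[X_H = 1] = p^{14} = (2/7)^{14} = 16384/678223072849.
By linearity of expectation: E[X] = Σ_H E[X_H] = 3113510400 · p^{14} = 3113510400 · 16384/678223072849 = 7287393484800/96889010407.
Numerically: E[X] ≈ 75.2138.

E[X] = 3113510400 · (2/7)^{14} = 7287393484800/96889010407 ≈ 75.2138.


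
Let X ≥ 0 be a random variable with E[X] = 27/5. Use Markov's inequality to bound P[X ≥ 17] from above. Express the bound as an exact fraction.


μ = E[X] = 27/5, a = 17.
Markov: P[X ≥ 17] ≤ μ/a = (27/5)/17 = 27/85.
Numerically: ≈ 0.31765.
(Since a = 17 > μ = 5.40000, the bound 27/85 is < 1 and informative.)

P[X ≥ 17] ≤ 27/85 ≈ 0.31765.


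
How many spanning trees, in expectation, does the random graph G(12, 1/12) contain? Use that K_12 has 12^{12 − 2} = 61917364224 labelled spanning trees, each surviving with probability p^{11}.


K_12 has 12^{12 − 2} = 61917364224 labelled spanning trees.
For each such spanning tree H, let X_H = 1 if all 11 edges of H are present in G. Then P[X_H = 1] = p^{11} = (1/12)^{11} = 1/743008370688.
Summing the indicators: E[X] = Σ_H E[X_H] = 61917364224 · p^{11} = 61917364224 · 1/743008370688 = 1/12.
Numerically: E[X] ≈ 0.083333.

E[X] = 61917364224 · (1/12)^{11} = 1/12 ≈ 0.083333.


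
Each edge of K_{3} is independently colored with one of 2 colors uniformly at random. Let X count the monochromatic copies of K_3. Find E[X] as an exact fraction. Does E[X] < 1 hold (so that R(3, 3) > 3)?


E[X] = C(3, 3) · 2^{1 − 3} = 1 · 2^{−2} = 1/4.
As a reduced fraction: E[X] = 1/4 ≈ 0.250000.
Is E[X] < 1? YES.
Since E[X] < 1, there exists a 2-coloring of K_{3} with no monochromatic K_3; hence R(3, 3) > 3.

E[X] = 1/4 ≈ 0.250000; E[X] < 1, so R(3, 3) > 3.


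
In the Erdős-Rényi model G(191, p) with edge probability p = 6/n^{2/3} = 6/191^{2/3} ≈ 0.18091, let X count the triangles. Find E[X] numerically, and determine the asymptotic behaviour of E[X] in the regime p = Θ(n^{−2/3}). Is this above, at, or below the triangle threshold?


Number of potential triangles: C(191, 3) = 1143135.
Each occurs with probability p³ ≈ (0.18091)³ ≈ 5.92089033e-03.
By linearity: E[X] = C(191, 3)·p³ ≈ 1143135 · 5.92089033e-03 ≈ 6768.376963.
Since α = 2/3 < 1, p = c/n^{2/3} ≫ 1/n is above the triangle threshold p ~ 1/n. Asymptotically E[X] ~ (c³/6)·n^{3(1−α)} = (6³/6)·n^{1} → ∞; triangles are abundant w.h.p.

E[X] ≈ 6768.376963; in regime p = Θ(1/n^{2/3}) E[X] diverges (above the triangle threshold p ~ 1/n).


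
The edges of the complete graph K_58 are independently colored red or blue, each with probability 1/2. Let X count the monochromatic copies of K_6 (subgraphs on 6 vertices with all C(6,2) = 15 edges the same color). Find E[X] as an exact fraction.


Let X = Σ_S X_S over the C(58, 6) = 40475358 subsets S of size 6, where X_S = 1 if the K_6 on S is monochromatic.
For a fixed S, the K_6 on S has C(6, 2) = 15 edges. P[all 15 edges red] = (1/2)^15, and likewise for blue, so P[monochromatic] = 2·(1/2)^15 = 2^{1 − 15} = 1/16384.
By linearity of expectation: E[X] = C(58, 6) · 2^{1 − 15} = 40475358 · 1/16384 = 20237679/8192.
Numerically: E[X] ≈ 2470.4198.

E[X] = C(58,6)·2^(1−C(6,2)) = 20237679/8192 ≈ 2470.4198.


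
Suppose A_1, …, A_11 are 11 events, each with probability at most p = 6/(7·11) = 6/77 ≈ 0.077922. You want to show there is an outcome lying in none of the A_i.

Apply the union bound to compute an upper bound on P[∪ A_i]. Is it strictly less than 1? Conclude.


Union bound: P[∪_{i=1}^{11} A_i] ≤ Σ_i P[A_i] ≤ 11·p = 11·(6/77) = 6/7.
Numerically: 6/7 ≈ 0.857143.
Is 6/7 < 1? YES.
Since P[∪ A_i] ≤ 6/7 < 1, the complement has P[∩ A_i^c] ≥ 1 − 6/7 = 1/7 > 0, so some outcome avoids every A_i.

11·p = 6/7 ≈ 0.857143; existence CERTIFIED by the union bound.


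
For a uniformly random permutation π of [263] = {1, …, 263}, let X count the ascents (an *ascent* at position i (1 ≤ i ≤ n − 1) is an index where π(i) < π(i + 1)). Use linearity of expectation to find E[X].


Write X = Σ X_I over i = 1, …, 262, with X_I the indicator of one ascent.
There are 262 indicators.
For each fixed i, the pair (π(i), π(i+1)) is a uniformly random ordered pair of distinct values from {1, …, 263}; by symmetry P[π(i) < π(i+1)] = 1/2.
By linearity: E[X] = 262 · (1/2) = (263 − 1) · (1/2) = 131 ≈ 131.00000.

E[X] = 131 = 131.00000.


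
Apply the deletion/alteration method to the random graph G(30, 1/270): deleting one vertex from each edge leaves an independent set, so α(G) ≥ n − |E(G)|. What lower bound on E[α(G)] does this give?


E[|E(G)|] = C(30, 2)·p = 435 · (1/270) = 29/18.
E[α(G)] ≥ n − E[|E(G)|] = 30 − 29/18 = 511/18.
Numerically: ≈ 28.38889.
(This is only a lower bound; the true E[α(G)] may be larger.)

E[α(G)] ≥ 511/18 ≈ 28.38889.


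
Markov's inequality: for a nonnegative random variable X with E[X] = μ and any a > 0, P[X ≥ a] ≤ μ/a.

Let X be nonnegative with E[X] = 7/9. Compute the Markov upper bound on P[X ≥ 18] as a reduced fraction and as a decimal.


μ = E[X] = 7/9, a = 18.
Markov: P[X ≥ 18] ≤ μ/a = (7/9)/18 = 7/162.
Numerically: ≈ 0.04321.
(Since a = 18 > μ = 0.77778, the bound 7/162 is < 1 and informative.)

P[X ≥ 18] ≤ 7/162 ≈ 0.04321.


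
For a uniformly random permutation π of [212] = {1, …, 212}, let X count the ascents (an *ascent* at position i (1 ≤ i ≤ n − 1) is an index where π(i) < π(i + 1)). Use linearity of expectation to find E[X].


Write X = Σ X_I over i = 1, …, 211, with X_I the indicator of one ascent.
There are 211 indicators.
For each fixed i, the pair (π(i), π(i+1)) is a uniformly random ordered pair of distinct values from {1, …, 212}; by symmetry P[π(i) < π(i+1)] = 1/2.
By linearity: E[X] = 211 · (1/2) = (212 − 1) · (1/2) = 211/2 ≈ 105.50000.

E[X] = 211/2 = 105.50000.


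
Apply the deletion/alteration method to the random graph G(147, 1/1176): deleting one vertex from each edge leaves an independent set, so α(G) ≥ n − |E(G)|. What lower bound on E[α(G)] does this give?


E[|E(G)|] = C(147, 2)·p = 10731 · (1/1176) = 73/8.
E[α(G)] ≥ n − E[|E(G)|] = 147 − 73/8 = 1103/8.
Numerically: ≈ 137.87500.
(This is only a lower bound; the true E[α(G)] may be larger.)

E[α(G)] ≥ 1103/8 ≈ 137.87500.


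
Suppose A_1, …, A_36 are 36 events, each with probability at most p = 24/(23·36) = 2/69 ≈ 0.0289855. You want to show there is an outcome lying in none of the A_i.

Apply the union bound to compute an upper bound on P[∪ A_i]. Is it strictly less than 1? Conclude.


Union bound: P[∪_{i=1}^{36} A_i] ≤ Σ_i P[A_i] ≤ 36·p = 36·(2/69) = 24/23.
Numerically: 24/23 ≈ 1.0434783.
Is 24/23 < 1? NO.
Since the bound 24/23 is ≥ 1, the union bound is uninformative here; it does NOT by itself certify existence.

36·p = 24/23 ≈ 1.0434783; existence NOT certified by the union bound.


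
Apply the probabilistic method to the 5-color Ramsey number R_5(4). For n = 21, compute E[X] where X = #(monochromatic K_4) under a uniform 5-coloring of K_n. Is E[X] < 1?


E[X] = C(21, 4) · 5^{1 − 6} = 5985 · 5^{−5} = 5985/3125.
As a reduced fraction: E[X] = 1197/625 ≈ 1.915.
Is E[X] < 1? NO.
Since E[X] ≥ 1, the first-moment bound is inconclusive at n = 21; it does NOT by itself certify R_5(4) > 21.

E[X] = 1197/625 ≈ 1.915; E[X] ≥ 1; first-moment method inconclusive here.


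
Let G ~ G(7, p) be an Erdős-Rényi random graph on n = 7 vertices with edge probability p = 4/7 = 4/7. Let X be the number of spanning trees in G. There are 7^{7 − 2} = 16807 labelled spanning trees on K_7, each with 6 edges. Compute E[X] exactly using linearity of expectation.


K_7 has 7^{7 − 2} = 16807 labelled spanning trees.
For each such spanning tree H, let X_H = 1 if all 6 edges of H are present in G. Then P[X_H = 1] = p^{6} = (4/7)^{6} = 4096/117649.
By linearity: E[X] = Σ_H E[X_H] = 16807 · p^{6} = 16807 · 4096/117649 = 4096/7.
Numerically: E[X] ≈ 585.

E[X] = 16807 · (4/7)^{6} = 4096/7 ≈ 585.


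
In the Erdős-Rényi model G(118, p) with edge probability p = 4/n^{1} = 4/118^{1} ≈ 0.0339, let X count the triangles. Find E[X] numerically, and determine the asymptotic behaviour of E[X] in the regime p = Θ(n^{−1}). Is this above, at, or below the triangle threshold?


Number of potential triangles: C(118, 3) = 266916.
Each occurs with probability p³ ≈ (0.0339)³ ≈ 3.895238e-05.
By linearity: E[X] = C(118, 3)·p³ ≈ 266916 · 3.895238e-05 ≈ 10.3970.
Here α = 1, so p = 4/n is exactly at the triangle threshold p ~ 1/n. Asymptotically E[X] → c³/6 = 4³/6 = 32/3 ≈ 10.6667, a bounded constant. In this regime the triangle count is asymptotically Poisson(c³/6).

E[X] ≈ 10.3970; in regime p = Θ(1/n^{1}) E[X] stays bounded (at the triangle threshold p ~ 1/n).


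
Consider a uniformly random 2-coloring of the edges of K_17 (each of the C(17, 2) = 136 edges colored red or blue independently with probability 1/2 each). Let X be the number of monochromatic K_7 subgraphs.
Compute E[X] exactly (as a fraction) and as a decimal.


Let X = Σ_S X_S over the C(17, 7) = 19448 subsets S of size 7, where X_S = 1 if the K_7 on S is monochromatic.
For a fixed S, the K_7 on S has C(7, 2) = 21 edges. P[all 21 edges red] = (1/2)^21, and likewise for blue, so P[monochromatic] = 2·(1/2)^21 = 2^{1 − 21} = 1/1048576.
By linearity of expectation: E[X] = C(17, 7) · 2^{1 − 21} = 19448 · 1/1048576 = 2431/131072.
Numerically: E[X] ≈ 0.0185.

E[X] = C(17,7)·2^(1−C(7,2)) = 2431/131072 ≈ 0.0185.


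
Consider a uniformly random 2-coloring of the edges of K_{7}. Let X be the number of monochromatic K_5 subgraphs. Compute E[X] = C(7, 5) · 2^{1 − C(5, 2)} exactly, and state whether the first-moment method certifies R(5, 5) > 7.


E[X] = C(7, 5) · 2^{1 − 10} = 21 · 2^{−9} = 21/512.
As a reduced fraction: E[X] = 21/512 ≈ 0.041016.
Is E[X] < 1? YES.
Since E[X] < 1, there exists a 2-coloring of K_{7} with no monochromatic K_5; hence R(5, 5) > 7.

E[X] = 21/512 ≈ 0.041016; E[X] < 1, so R(5, 5) > 7.


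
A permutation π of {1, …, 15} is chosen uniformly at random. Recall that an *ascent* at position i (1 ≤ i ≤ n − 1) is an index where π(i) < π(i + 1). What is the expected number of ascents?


Write X = Σ X_I over i = 1, …, 14, with X_I the indicator of one ascent.
There are 14 indicators.
For each fixed i, the pair (π(i), π(i+1)) is a uniformly random ordered pair of distinct values from {1, …, 15}; by symmetry P[π(i) < π(i+1)] = 1/2.
By linearity: E[X] = 14 · (1/2) = (15 − 1) · (1/2) = 7 ≈ 7.0000.

E[X] = 7 = 7.0000.
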